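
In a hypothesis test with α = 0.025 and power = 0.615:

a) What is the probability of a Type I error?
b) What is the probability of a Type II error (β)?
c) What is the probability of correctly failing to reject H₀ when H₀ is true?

Answer: a) 0.025, b) 0.385, c) 0.975

Derivation:
a) Type I error probability = α = 0.025
b) Power = P(reject H₀ | H₁ true) = 1 - β = 0.615, so Type II error probability = β = 1 - Power = 0.385
c) P(fail to reject H₀ | H₀ true) = 1 - α = 0.975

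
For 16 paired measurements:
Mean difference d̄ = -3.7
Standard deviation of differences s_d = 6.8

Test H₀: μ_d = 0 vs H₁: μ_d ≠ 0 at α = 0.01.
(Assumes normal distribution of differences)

Answer: t = -2.1765, fail to reject H₀

Derivation:
df = n - 1 = 15
SE = s_d/√n = 6.8/√16 = 1.7000
t = d̄/SE = -3.7/1.7000 = -2.1765
Critical value: t_{0.005,15} = ±2.947
p-value ≈ 0.0459
Decision: fail to reject H₀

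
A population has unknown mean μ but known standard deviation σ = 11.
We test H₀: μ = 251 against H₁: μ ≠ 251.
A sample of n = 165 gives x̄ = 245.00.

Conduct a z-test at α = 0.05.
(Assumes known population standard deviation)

Answer: z = -7.0069, reject H₀

Derivation:
Standard error: SE = σ/√n = 11/√165 = 0.8563
z-statistic: z = (x̄ - μ₀)/SE = (245.00 - 251)/0.8563 = -7.0069
Critical value: ±1.960
p-value < 0.0001
Decision: reject H₀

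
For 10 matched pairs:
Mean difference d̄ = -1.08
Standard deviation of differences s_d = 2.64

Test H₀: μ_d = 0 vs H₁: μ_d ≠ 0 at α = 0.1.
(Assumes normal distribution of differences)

df = n - 1 = 9
SE = s_d/√n = 2.64/√10 = 0.8348
t = d̄/SE = -1.08/0.8348 = -1.2937
Critical value: t_{0.05,9} = ±1.833
p-value ≈ 0.2280
Decision: fail to reject H₀

Answer: t = -1.2937, fail to reject H₀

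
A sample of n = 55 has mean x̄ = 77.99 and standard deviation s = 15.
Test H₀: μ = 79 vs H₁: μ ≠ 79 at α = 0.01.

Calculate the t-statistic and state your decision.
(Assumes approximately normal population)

Answer: t = -0.4994, fail to reject H₀

Derivation:
df = n - 1 = 54
SE = s/√n = 15/√55 = 2.0226
t = (x̄ - μ₀)/SE = (77.99 - 79)/2.0226 = -0.4994
Critical value: t_{0.005,54} = ±2.670
p-value ≈ 0.6195
Decision: fail to reject H₀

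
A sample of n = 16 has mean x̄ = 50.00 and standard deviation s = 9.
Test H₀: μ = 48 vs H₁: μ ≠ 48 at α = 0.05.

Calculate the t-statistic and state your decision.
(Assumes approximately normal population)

df = n - 1 = 15
SE = s/√n = 9/√16 = 2.2500
t = (x̄ - μ₀)/SE = (50.00 - 48)/2.2500 = 0.8889
Critical value: t_{0.025,15} = ±2.131
p-value ≈ 0.3881
Decision: fail to reject H₀

Answer: t = 0.8889, fail to reject H₀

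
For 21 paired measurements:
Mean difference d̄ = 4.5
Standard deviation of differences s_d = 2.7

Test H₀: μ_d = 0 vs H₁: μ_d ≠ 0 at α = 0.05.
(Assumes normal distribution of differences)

df = n - 1 = 20
SE = s_d/√n = 2.7/√21 = 0.5892
t = d̄/SE = 4.5/0.5892 = 7.6375
Critical value: t_{0.025,20} = ±2.086
p-value < 0.0001
Decision: reject H₀

Answer: t = 7.6375, reject H₀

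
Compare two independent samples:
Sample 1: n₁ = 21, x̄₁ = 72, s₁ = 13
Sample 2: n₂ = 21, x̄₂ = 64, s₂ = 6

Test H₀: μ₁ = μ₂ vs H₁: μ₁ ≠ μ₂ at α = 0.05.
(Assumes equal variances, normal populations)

Answer: t = 2.5605, reject H₀

Derivation:
Pooled variance: s²_p = [20×13² + 20×6²]/(40) = 102.5000
s_p = 10.1242
SE = s_p×√(1/n₁ + 1/n₂) = 10.1242×√(1/21 + 1/21) = 3.1244
t = (x̄₁ - x̄₂)/SE = (72 - 64)/3.1244 = 2.5605
df = 40, t-critical = ±2.021
Decision: reject H₀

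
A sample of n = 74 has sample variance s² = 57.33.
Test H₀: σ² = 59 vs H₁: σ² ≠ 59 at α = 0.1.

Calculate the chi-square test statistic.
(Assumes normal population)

df = n - 1 = 73
χ² = (n-1)s²/σ₀² = 73×57.33/59 = 70.9337
Critical values: χ²_{0.95,73} = 54.325, χ²_{0.05,73} = 93.945
Rejection region: χ² < 54.325 or χ² > 93.945
Decision: fail to reject H₀

Answer: χ² = 70.9337, fail to reject H₀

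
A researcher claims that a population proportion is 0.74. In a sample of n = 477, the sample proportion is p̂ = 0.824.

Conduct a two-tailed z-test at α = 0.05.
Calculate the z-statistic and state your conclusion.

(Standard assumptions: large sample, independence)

H₀: p = 0.74, H₁: p ≠ 0.74
Standard error: SE = √(p₀(1-p₀)/n) = √(0.74×0.26/477) = 0.020084
z-statistic: z = (p̂ - p₀)/SE = (0.824 - 0.74)/0.020084 = 4.1824
Critical value: z_0.025 = ±1.960
p-value < 0.0001
Decision: reject H₀ at α = 0.05

Answer: z = 4.1824, reject H₀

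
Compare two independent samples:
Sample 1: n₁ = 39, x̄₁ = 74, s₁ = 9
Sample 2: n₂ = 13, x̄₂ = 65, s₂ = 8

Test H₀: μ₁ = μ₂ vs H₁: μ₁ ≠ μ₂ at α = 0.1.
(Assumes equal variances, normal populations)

Pooled variance: s²_p = [38×9² + 12×8²]/(50) = 76.9200
s_p = 8.7704
SE = s_p×√(1/n₁ + 1/n₂) = 8.7704×√(1/39 + 1/13) = 2.8088
t = (x̄₁ - x̄₂)/SE = (74 - 65)/2.8088 = 3.2042
df = 50, t-critical = ±1.676
Decision: reject H₀

Answer: t = 3.2042, reject H₀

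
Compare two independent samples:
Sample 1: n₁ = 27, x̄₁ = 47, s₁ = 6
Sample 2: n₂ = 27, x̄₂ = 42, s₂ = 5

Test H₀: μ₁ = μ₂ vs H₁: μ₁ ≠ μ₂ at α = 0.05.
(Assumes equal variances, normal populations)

Pooled variance: s²_p = [26×6² + 26×5²]/(52) = 30.5000
s_p = 5.5227
SE = s_p×√(1/n₁ + 1/n₂) = 5.5227×√(1/27 + 1/27) = 1.5031
t = (x̄₁ - x̄₂)/SE = (47 - 42)/1.5031 = 3.3265
df = 52, t-critical = ±2.007
Decision: reject H₀

Answer: t = 3.3265, reject H₀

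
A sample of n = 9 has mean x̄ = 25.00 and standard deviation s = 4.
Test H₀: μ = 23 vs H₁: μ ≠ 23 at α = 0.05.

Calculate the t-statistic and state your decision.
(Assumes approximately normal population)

df = n - 1 = 8
SE = s/√n = 4/√9 = 1.3333
t = (x̄ - μ₀)/SE = (25.00 - 23)/1.3333 = 1.5000
Critical value: t_{0.025,8} = ±2.306
p-value ≈ 0.1720
Decision: fail to reject H₀

Answer: t = 1.5000, fail to reject H₀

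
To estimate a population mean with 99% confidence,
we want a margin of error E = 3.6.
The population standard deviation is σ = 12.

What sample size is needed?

z_0.005 = 2.576
n = (z×σ/E)² = (2.576×12/3.6)²
n = 73.7308
Round up: n = 74

Answer: n = 74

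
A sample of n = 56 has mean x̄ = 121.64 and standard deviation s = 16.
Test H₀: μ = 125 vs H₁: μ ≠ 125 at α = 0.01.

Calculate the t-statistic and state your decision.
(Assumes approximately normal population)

Answer: t = -1.5715, fail to reject H₀

Derivation:
df = n - 1 = 55
SE = s/√n = 16/√56 = 2.1381
t = (x̄ - μ₀)/SE = (121.64 - 125)/2.1381 = -1.5715
Critical value: t_{0.005,55} = ±2.668
p-value ≈ 0.1218
Decision: fail to reject H₀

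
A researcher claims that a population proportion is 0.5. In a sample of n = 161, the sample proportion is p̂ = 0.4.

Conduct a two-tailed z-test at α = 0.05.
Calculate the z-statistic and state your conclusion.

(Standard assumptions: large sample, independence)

Answer: z = -2.5377, reject H₀

Derivation:
H₀: p = 0.5, H₁: p ≠ 0.5
Standard error: SE = √(p₀(1-p₀)/n) = √(0.5×0.5/161) = 0.039406
z-statistic: z = (p̂ - p₀)/SE = (0.4 - 0.5)/0.039406 = -2.5377
Critical value: z_0.025 = ±1.960
p-value = 0.0112
Decision: reject H₀ at α = 0.05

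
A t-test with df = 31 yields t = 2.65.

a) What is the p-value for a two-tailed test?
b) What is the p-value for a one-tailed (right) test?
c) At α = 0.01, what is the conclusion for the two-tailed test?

Answer: a) 0.0126, b) 0.0063, c) fail to reject H₀

Derivation:
Using t-distribution with df = 31:
a) Two-tailed: p = 2×P(T > 2.65) = 0.0126
b) One-tailed: p = P(T > 2.65) = 0.0063
c) 0.0126 ≥ 0.01, fail to reject H₀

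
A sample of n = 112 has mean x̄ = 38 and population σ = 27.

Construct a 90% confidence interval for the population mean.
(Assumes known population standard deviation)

Confidence level: 90%, α = 0.1
z_0.05 = 1.645
SE = σ/√n = 27/√112 = 2.5513
Margin of error = 1.645 × 2.5513 = 4.1969
CI: x̄ ± margin = 38 ± 4.1969
CI: (33.8031, 42.1969)

Answer: (33.8031, 42.1969)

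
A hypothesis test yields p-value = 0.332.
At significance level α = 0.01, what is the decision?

Answer: fail to reject H₀

Derivation:
Compare p-value to α:
0.332 ≥ 0.01
Decision: fail to reject H₀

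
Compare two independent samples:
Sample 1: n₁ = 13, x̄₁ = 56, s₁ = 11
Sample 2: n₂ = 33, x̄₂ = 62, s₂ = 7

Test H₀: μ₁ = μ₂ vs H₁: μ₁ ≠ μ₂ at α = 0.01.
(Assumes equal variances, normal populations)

Answer: t = -2.2117, fail to reject H₀

Derivation:
Pooled variance: s²_p = [12×11² + 32×7²]/(44) = 68.6364
s_p = 8.2847
SE = s_p×√(1/n₁ + 1/n₂) = 8.2847×√(1/13 + 1/33) = 2.7129
t = (x̄₁ - x̄₂)/SE = (56 - 62)/2.7129 = -2.2117
df = 44, t-critical = ±2.692
Decision: fail to reject H₀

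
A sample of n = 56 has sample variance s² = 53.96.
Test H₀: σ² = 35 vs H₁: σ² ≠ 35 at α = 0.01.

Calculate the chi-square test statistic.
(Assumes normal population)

Answer: χ² = 84.7943, fail to reject H₀

Derivation:
df = n - 1 = 55
χ² = (n-1)s²/σ₀² = 55×53.96/35 = 84.7943
Critical values: χ²_{0.995,55} = 31.735, χ²_{0.005,55} = 85.749
Rejection region: χ² < 31.735 or χ² > 85.749
Decision: fail to reject H₀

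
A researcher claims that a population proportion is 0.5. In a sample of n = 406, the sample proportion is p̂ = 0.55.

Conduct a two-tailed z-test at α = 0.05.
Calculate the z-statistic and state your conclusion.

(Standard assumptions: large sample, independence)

Answer: z = 2.0149, reject H₀

Derivation:
H₀: p = 0.5, H₁: p ≠ 0.5
Standard error: SE = √(p₀(1-p₀)/n) = √(0.5×0.5/406) = 0.024815
z-statistic: z = (p̂ - p₀)/SE = (0.55 - 0.5)/0.024815 = 2.0149
Critical value: z_0.025 = ±1.960
p-value = 0.0439
Decision: reject H₀ at α = 0.05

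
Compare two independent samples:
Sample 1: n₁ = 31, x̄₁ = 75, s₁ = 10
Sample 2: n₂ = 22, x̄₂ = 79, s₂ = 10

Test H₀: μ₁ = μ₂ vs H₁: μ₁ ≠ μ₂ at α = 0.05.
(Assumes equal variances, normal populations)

Answer: t = -1.4349, fail to reject H₀

Derivation:
Pooled variance: s²_p = [30×10² + 21×10²]/(51) = 100.0000
s_p = 10.0000
SE = s_p×√(1/n₁ + 1/n₂) = 10.0000×√(1/31 + 1/22) = 2.7877
t = (x̄₁ - x̄₂)/SE = (75 - 79)/2.7877 = -1.4349
df = 51, t-critical = ±2.008
Decision: fail to reject H₀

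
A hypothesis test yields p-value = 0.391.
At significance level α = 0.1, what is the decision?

Answer: fail to reject H₀

Derivation:
Compare p-value to α:
0.391 ≥ 0.1
Decision: fail to reject H₀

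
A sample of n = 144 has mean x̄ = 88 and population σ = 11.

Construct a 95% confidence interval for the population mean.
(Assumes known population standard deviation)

Confidence level: 95%, α = 0.05
z_0.025 = 1.960
SE = σ/√n = 11/√144 = 0.9167
Margin of error = 1.960 × 0.9167 = 1.7967
CI: x̄ ± margin = 88 ± 1.7967
CI: (86.2033, 89.7967)

Answer: (86.2033, 89.7967)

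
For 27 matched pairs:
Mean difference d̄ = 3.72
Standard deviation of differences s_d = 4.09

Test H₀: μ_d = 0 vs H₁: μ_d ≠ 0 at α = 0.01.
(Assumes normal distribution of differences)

Answer: t = 4.7262, reject H₀

Derivation:
df = n - 1 = 26
SE = s_d/√n = 4.09/√27 = 0.7871
t = d̄/SE = 3.72/0.7871 = 4.7262
Critical value: t_{0.005,26} = ±2.779
p-value ≈ 0.0001
Decision: reject H₀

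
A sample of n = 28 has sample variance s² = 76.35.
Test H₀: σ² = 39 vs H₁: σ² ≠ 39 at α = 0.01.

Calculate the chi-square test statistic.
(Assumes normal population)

Answer: χ² = 52.8577, reject H₀

Derivation:
df = n - 1 = 27
χ² = (n-1)s²/σ₀² = 27×76.35/39 = 52.8577
Critical values: χ²_{0.995,27} = 11.808, χ²_{0.005,27} = 49.645
Rejection region: χ² < 11.808 or χ² > 49.645
Decision: reject H₀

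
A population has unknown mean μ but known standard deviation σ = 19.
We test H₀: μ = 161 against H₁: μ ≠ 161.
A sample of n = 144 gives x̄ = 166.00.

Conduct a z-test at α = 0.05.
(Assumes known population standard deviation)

Standard error: SE = σ/√n = 19/√144 = 1.5833
z-statistic: z = (x̄ - μ₀)/SE = (166.00 - 161)/1.5833 = 3.1580
Critical value: ±1.960
p-value = 0.0016
Decision: reject H₀

Answer: z = 3.1580, reject H₀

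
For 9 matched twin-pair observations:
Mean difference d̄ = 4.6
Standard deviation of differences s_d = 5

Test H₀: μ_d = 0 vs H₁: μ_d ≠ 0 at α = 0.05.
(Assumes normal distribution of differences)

Answer: t = 2.7599, reject H₀

Derivation:
df = n - 1 = 8
SE = s_d/√n = 5/√9 = 1.6667
t = d̄/SE = 4.6/1.6667 = 2.7599
Critical value: t_{0.025,8} = ±2.306
p-value ≈ 0.0247
Decision: reject H₀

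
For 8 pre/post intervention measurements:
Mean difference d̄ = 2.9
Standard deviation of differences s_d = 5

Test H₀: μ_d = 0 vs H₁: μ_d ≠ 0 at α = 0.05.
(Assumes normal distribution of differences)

Answer: t = 1.6405, fail to reject H₀

Derivation:
df = n - 1 = 7
SE = s_d/√n = 5/√8 = 1.7678
t = d̄/SE = 2.9/1.7678 = 1.6405
Critical value: t_{0.025,7} = ±2.365
p-value ≈ 0.1449
Decision: fail to reject H₀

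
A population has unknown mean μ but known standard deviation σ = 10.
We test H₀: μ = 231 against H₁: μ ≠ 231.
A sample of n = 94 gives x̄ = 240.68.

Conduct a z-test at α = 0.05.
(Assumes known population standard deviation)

Answer: z = 9.3853, reject H₀

Derivation:
Standard error: SE = σ/√n = 10/√94 = 1.0314
z-statistic: z = (x̄ - μ₀)/SE = (240.68 - 231)/1.0314 = 9.3853
Critical value: ±1.960
p-value < 0.0001
Decision: reject H₀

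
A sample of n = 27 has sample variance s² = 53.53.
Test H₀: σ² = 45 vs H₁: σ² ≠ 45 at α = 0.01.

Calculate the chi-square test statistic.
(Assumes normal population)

Answer: χ² = 30.9284, fail to reject H₀

Derivation:
df = n - 1 = 26
χ² = (n-1)s²/σ₀² = 26×53.53/45 = 30.9284
Critical values: χ²_{0.995,26} = 11.160, χ²_{0.005,26} = 48.290
Rejection region: χ² < 11.160 or χ² > 48.290
Decision: fail to reject H₀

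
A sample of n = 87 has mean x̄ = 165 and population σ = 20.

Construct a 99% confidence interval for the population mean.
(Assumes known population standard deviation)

Answer: (159.4765, 170.5235)

Derivation:
Confidence level: 99%, α = 0.01
z_0.005 = 2.576
SE = σ/√n = 20/√87 = 2.1442
Margin of error = 2.576 × 2.1442 = 5.5235
CI: x̄ ± margin = 165 ± 5.5235
CI: (159.4765, 170.5235)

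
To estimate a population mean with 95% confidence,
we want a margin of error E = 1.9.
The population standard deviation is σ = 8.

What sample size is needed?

Answer: n = 69

Derivation:
z_0.025 = 1.960
n = (z×σ/E)² = (1.960×8/1.9)²
n = 68.1059
Round up: n = 69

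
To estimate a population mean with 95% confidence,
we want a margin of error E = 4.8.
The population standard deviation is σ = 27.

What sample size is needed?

Answer: n = 122

Derivation:
z_0.025 = 1.960
n = (z×σ/E)² = (1.960×27/4.8)²
n = 121.5506
Round up: n = 122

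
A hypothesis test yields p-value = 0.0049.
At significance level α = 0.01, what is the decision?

Answer: reject H₀

Derivation:
Compare p-value to α:
0.0049 < 0.01
Decision: reject H₀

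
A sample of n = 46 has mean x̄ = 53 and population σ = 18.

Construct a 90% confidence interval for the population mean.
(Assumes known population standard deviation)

Confidence level: 90%, α = 0.1
z_0.05 = 1.645
SE = σ/√n = 18/√46 = 2.6540
Margin of error = 1.645 × 2.6540 = 4.3658
CI: x̄ ± margin = 53 ± 4.3658
CI: (48.6342, 57.3658)

Answer: (48.6342, 57.3658)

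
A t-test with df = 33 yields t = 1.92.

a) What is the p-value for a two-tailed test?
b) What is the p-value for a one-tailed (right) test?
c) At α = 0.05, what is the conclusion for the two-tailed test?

Answer: a) 0.0635, b) 0.0318, c) fail to reject H₀

Derivation:
Using t-distribution with df = 33:
a) Two-tailed: p = 2×P(T > 1.92) = 0.0635
b) One-tailed: p = P(T > 1.92) = 0.0318
c) 0.0635 ≥ 0.05, fail to reject H₀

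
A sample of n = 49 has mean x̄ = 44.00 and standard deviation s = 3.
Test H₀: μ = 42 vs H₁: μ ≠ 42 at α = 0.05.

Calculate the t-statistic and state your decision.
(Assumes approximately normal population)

Answer: t = 4.6664, reject H₀

Derivation:
df = n - 1 = 48
SE = s/√n = 3/√49 = 0.4286
t = (x̄ - μ₀)/SE = (44.00 - 42)/0.4286 = 4.6664
Critical value: t_{0.025,48} = ±2.011
p-value < 0.0001
Decision: reject H₀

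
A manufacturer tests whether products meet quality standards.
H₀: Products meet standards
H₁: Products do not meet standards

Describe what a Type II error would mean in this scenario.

A Type I error (probability α) occurs when we reject a true H₀.
A Type II error (probability β) occurs when we fail to reject a false H₀.

Answer: Accepting products as meeting standards when they don't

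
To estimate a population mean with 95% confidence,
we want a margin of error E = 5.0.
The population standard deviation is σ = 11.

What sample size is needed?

z_0.025 = 1.960
n = (z×σ/E)² = (1.960×11/5.0)²
n = 18.5933
Round up: n = 19

Answer: n = 19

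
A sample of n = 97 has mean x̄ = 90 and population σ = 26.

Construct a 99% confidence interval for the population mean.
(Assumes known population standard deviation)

Confidence level: 99%, α = 0.01
z_0.005 = 2.576
SE = σ/√n = 26/√97 = 2.6399
Margin of error = 2.576 × 2.6399 = 6.8004
CI: x̄ ± margin = 90 ± 6.8004
CI: (83.1996, 96.8004)

Answer: (83.1996, 96.8004)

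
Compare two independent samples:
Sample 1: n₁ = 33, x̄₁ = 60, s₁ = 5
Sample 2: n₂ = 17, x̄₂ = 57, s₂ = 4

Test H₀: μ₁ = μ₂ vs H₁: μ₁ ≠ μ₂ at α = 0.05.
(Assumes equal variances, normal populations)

Answer: t = 2.1424, reject H₀

Derivation:
Pooled variance: s²_p = [32×5² + 16×4²]/(48) = 22.0000
s_p = 4.6904
SE = s_p×√(1/n₁ + 1/n₂) = 4.6904×√(1/33 + 1/17) = 1.4003
t = (x̄₁ - x̄₂)/SE = (60 - 57)/1.4003 = 2.1424
df = 48, t-critical = ±2.011
Decision: reject H₀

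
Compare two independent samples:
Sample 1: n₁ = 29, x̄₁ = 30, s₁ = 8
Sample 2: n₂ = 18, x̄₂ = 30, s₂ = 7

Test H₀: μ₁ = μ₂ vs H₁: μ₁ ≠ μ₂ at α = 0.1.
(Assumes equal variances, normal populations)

Answer: t = 0.0000, fail to reject H₀

Derivation:
Pooled variance: s²_p = [28×8² + 17×7²]/(45) = 58.3333
s_p = 7.6376
SE = s_p×√(1/n₁ + 1/n₂) = 7.6376×√(1/29 + 1/18) = 2.2918
t = (x̄₁ - x̄₂)/SE = (30 - 30)/2.2918 = 0.0000
df = 45, t-critical = ±1.679
Decision: fail to reject H₀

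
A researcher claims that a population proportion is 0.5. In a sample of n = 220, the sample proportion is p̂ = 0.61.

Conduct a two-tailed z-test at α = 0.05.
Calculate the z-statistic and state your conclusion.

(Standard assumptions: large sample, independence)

H₀: p = 0.5, H₁: p ≠ 0.5
Standard error: SE = √(p₀(1-p₀)/n) = √(0.5×0.5/220) = 0.033710
z-statistic: z = (p̂ - p₀)/SE = (0.61 - 0.5)/0.033710 = 3.2631
Critical value: z_0.025 = ±1.960
p-value = 0.0011
Decision: reject H₀ at α = 0.05

Answer: z = 3.2631, reject H₀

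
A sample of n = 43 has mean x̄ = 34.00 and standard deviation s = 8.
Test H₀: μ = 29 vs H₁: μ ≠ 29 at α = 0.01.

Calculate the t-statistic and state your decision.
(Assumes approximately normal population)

Answer: t = 4.0984, reject H₀

Derivation:
df = n - 1 = 42
SE = s/√n = 8/√43 = 1.2200
t = (x̄ - μ₀)/SE = (34.00 - 29)/1.2200 = 4.0984
Critical value: t_{0.005,42} = ±2.698
p-value ≈ 0.0002
Decision: reject H₀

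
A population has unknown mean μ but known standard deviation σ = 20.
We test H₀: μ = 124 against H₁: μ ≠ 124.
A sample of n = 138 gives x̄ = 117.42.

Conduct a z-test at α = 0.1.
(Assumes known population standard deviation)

Answer: z = -3.8649, reject H₀

Derivation:
Standard error: SE = σ/√n = 20/√138 = 1.7025
z-statistic: z = (x̄ - μ₀)/SE = (117.42 - 124)/1.7025 = -3.8649
Critical value: ±1.645
p-value = 0.0001
Decision: reject H₀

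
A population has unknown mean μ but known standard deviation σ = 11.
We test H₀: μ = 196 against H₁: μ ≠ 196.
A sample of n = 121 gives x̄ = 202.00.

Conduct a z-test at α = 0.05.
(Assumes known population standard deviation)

Answer: z = 6.0000, reject H₀

Derivation:
Standard error: SE = σ/√n = 11/√121 = 1.0000
z-statistic: z = (x̄ - μ₀)/SE = (202.00 - 196)/1.0000 = 6.0000
Critical value: ±1.960
p-value < 0.0001
Decision: reject H₀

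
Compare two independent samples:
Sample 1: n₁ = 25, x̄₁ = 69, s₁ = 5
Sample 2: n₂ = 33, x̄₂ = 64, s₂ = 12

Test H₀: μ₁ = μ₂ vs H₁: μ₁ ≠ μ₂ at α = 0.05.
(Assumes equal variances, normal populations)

Pooled variance: s²_p = [24×5² + 32×12²]/(56) = 93.0000
s_p = 9.6437
SE = s_p×√(1/n₁ + 1/n₂) = 9.6437×√(1/25 + 1/33) = 2.5570
t = (x̄₁ - x̄₂)/SE = (69 - 64)/2.5570 = 1.9554
df = 56, t-critical = ±2.003
Decision: fail to reject H₀

Answer: t = 1.9554, fail to reject H₀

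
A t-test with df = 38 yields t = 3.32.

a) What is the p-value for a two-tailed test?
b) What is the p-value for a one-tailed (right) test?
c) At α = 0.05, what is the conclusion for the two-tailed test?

Answer: a) 0.0020, b) 0.0010, c) reject H₀

Derivation:
Using t-distribution with df = 38:
a) Two-tailed: p = 2×P(T > 3.32) = 0.0020
b) One-tailed: p = P(T > 3.32) = 0.0010
c) 0.0020 < 0.05, reject H₀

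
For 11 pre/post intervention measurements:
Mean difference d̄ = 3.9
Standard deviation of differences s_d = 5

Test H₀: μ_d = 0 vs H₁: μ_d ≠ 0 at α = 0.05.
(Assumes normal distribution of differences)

Answer: t = 2.5869, reject H₀

Derivation:
df = n - 1 = 10
SE = s_d/√n = 5/√11 = 1.5076
t = d̄/SE = 3.9/1.5076 = 2.5869
Critical value: t_{0.025,10} = ±2.228
p-value ≈ 0.0271
Decision: reject H₀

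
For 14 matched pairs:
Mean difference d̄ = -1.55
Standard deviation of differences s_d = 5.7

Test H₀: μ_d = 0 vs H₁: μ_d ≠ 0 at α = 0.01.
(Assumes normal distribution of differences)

Answer: t = -1.0175, fail to reject H₀

Derivation:
df = n - 1 = 13
SE = s_d/√n = 5.7/√14 = 1.5234
t = d̄/SE = -1.55/1.5234 = -1.0175
Critical value: t_{0.005,13} = ±3.012
p-value ≈ 0.3275
Decision: fail to reject H₀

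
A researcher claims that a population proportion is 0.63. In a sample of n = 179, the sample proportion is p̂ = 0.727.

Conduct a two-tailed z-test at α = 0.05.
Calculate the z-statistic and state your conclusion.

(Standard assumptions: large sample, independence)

Answer: z = 2.6880, reject H₀

Derivation:
H₀: p = 0.63, H₁: p ≠ 0.63
Standard error: SE = √(p₀(1-p₀)/n) = √(0.63×0.37/179) = 0.036086
z-statistic: z = (p̂ - p₀)/SE = (0.727 - 0.63)/0.036086 = 2.6880
Critical value: z_0.025 = ±1.960
p-value = 0.0072
Decision: reject H₀ at α = 0.05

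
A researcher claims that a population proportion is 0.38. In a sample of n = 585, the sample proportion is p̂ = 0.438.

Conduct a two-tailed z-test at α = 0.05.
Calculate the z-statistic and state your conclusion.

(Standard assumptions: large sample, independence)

Answer: z = 2.8902, reject H₀

Derivation:
H₀: p = 0.38, H₁: p ≠ 0.38
Standard error: SE = √(p₀(1-p₀)/n) = √(0.38×0.62/585) = 0.020068
z-statistic: z = (p̂ - p₀)/SE = (0.438 - 0.38)/0.020068 = 2.8902
Critical value: z_0.025 = ±1.960
p-value = 0.0038
Decision: reject H₀ at α = 0.05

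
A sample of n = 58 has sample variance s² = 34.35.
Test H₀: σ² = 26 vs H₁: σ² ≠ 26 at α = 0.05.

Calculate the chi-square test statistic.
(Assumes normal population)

df = n - 1 = 57
χ² = (n-1)s²/σ₀² = 57×34.35/26 = 75.3058
Critical values: χ²_{0.975,57} = 38.027, χ²_{0.025,57} = 79.752
Rejection region: χ² < 38.027 or χ² > 79.752
Decision: fail to reject H₀

Answer: χ² = 75.3058, fail to reject H₀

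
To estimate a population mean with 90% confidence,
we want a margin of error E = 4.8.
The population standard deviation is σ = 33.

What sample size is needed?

Answer: n = 128

Derivation:
z_0.05 = 1.645
n = (z×σ/E)² = (1.645×33/4.8)²
n = 127.9020
Round up: n = 128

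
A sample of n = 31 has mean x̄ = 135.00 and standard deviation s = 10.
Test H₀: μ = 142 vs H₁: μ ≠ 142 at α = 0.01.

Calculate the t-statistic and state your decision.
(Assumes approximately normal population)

Answer: t = -3.8973, reject H₀

Derivation:
df = n - 1 = 30
SE = s/√n = 10/√31 = 1.7961
t = (x̄ - μ₀)/SE = (135.00 - 142)/1.7961 = -3.8973
Critical value: t_{0.005,30} = ±2.750
p-value ≈ 0.0005
Decision: reject H₀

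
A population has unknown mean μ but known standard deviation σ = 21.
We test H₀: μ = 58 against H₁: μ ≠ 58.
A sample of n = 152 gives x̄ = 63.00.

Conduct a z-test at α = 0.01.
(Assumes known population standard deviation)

Answer: z = 2.9355, reject H₀

Derivation:
Standard error: SE = σ/√n = 21/√152 = 1.7033
z-statistic: z = (x̄ - μ₀)/SE = (63.00 - 58)/1.7033 = 2.9355
Critical value: ±2.576
p-value = 0.0033
Decision: reject H₀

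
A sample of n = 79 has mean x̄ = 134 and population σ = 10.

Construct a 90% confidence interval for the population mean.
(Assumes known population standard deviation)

Confidence level: 90%, α = 0.1
z_0.05 = 1.645
SE = σ/√n = 10/√79 = 1.1251
Margin of error = 1.645 × 1.1251 = 1.8508
CI: x̄ ± margin = 134 ± 1.8508
CI: (132.1492, 135.8508)

Answer: (132.1492, 135.8508)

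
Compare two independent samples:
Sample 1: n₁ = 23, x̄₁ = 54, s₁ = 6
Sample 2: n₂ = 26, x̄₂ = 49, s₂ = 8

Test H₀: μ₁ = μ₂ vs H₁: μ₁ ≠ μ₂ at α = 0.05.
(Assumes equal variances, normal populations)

Pooled variance: s²_p = [22×6² + 25×8²]/(47) = 50.8936
s_p = 7.1340
SE = s_p×√(1/n₁ + 1/n₂) = 7.1340×√(1/23 + 1/26) = 2.0421
t = (x̄₁ - x̄₂)/SE = (54 - 49)/2.0421 = 2.4485
df = 47, t-critical = ±2.012
Decision: reject H₀

Answer: t = 2.4485, reject H₀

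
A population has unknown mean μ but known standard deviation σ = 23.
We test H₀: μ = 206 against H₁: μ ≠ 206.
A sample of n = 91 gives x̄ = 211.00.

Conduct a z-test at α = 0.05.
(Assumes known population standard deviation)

Answer: z = 2.0737, reject H₀

Derivation:
Standard error: SE = σ/√n = 23/√91 = 2.4111
z-statistic: z = (x̄ - μ₀)/SE = (211.00 - 206)/2.4111 = 2.0737
Critical value: ±1.960
p-value = 0.0381
Decision: reject H₀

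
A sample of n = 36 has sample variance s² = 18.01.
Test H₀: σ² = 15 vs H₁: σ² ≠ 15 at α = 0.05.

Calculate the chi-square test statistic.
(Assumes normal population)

df = n - 1 = 35
χ² = (n-1)s²/σ₀² = 35×18.01/15 = 42.0233
Critical values: χ²_{0.975,35} = 20.569, χ²_{0.025,35} = 53.203
Rejection region: χ² < 20.569 or χ² > 53.203
Decision: fail to reject H₀

Answer: χ² = 42.0233, fail to reject H₀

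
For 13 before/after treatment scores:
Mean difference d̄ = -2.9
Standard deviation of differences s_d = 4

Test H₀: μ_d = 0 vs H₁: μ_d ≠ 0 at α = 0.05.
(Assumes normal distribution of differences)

df = n - 1 = 12
SE = s_d/√n = 4/√13 = 1.1094
t = d̄/SE = -2.9/1.1094 = -2.6140
Critical value: t_{0.025,12} = ±2.179
p-value ≈ 0.0226
Decision: reject H₀

Answer: t = -2.6140, reject H₀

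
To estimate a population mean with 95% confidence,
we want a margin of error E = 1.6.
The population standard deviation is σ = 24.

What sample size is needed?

Answer: n = 865

Derivation:
z_0.025 = 1.960
n = (z×σ/E)² = (1.960×24/1.6)²
n = 864.3600
Round up: n = 865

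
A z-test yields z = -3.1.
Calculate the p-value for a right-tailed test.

For z = -3.1:
p = P(Z > -3.1) = 1 - Φ(-3.1) = 0.9990

Answer: p-value ≈ 0.9990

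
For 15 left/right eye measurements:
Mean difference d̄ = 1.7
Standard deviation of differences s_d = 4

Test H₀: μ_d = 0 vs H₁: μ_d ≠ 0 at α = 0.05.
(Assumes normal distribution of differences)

Answer: t = 1.6460, fail to reject H₀

Derivation:
df = n - 1 = 14
SE = s_d/√n = 4/√15 = 1.0328
t = d̄/SE = 1.7/1.0328 = 1.6460
Critical value: t_{0.025,14} = ±2.145
p-value ≈ 0.1220
Decision: fail to reject H₀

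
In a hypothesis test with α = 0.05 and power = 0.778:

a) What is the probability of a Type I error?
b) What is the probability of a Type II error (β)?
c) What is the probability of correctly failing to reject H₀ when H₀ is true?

Answer: a) 0.05, b) 0.222, c) 0.95

Derivation:
a) Type I error probability = α = 0.05
b) Power = P(reject H₀ | H₁ true) = 1 - β = 0.778, so Type II error probability = β = 1 - Power = 0.222
c) P(fail to reject H₀ | H₀ true) = 1 - α = 0.95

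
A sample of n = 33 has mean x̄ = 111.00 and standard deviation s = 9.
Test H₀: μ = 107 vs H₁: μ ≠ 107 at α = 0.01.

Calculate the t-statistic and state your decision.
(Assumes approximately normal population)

df = n - 1 = 32
SE = s/√n = 9/√33 = 1.5667
t = (x̄ - μ₀)/SE = (111.00 - 107)/1.5667 = 2.5531
Critical value: t_{0.005,32} = ±2.738
p-value ≈ 0.0156
Decision: fail to reject H₀

Answer: t = 2.5531, fail to reject H₀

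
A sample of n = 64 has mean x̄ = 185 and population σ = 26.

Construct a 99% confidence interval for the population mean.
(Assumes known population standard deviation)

Answer: (176.6280, 193.3720)

Derivation:
Confidence level: 99%, α = 0.01
z_0.005 = 2.576
SE = σ/√n = 26/√64 = 3.2500
Margin of error = 2.576 × 3.2500 = 8.3720
CI: x̄ ± margin = 185 ± 8.3720
CI: (176.6280, 193.3720)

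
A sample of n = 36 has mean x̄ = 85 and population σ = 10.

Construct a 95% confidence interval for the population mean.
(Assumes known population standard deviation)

Answer: (81.7333, 88.2667)

Derivation:
Confidence level: 95%, α = 0.05
z_0.025 = 1.960
SE = σ/√n = 10/√36 = 1.6667
Margin of error = 1.960 × 1.6667 = 3.2667
CI: x̄ ± margin = 85 ± 3.2667
CI: (81.7333, 88.2667)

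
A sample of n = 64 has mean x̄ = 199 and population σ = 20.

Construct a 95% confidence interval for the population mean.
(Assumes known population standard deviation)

Answer: (194.1000, 203.9000)

Derivation:
Confidence level: 95%, α = 0.05
z_0.025 = 1.960
SE = σ/√n = 20/√64 = 2.5000
Margin of error = 1.960 × 2.5000 = 4.9000
CI: x̄ ± margin = 199 ± 4.9000
CI: (194.1000, 203.9000)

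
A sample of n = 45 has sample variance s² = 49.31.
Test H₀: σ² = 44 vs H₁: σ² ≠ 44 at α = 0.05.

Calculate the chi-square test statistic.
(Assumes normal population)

Answer: χ² = 49.3100, fail to reject H₀

Derivation:
df = n - 1 = 44
χ² = (n-1)s²/σ₀² = 44×49.31/44 = 49.3100
Critical values: χ²_{0.975,44} = 27.575, χ²_{0.025,44} = 64.201
Rejection region: χ² < 27.575 or χ² > 64.201
Decision: fail to reject H₀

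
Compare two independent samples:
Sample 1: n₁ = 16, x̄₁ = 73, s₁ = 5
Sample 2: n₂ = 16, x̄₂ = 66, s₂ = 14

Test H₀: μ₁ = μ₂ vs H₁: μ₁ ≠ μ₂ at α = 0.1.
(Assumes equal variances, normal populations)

Pooled variance: s²_p = [15×5² + 15×14²]/(30) = 110.5000
s_p = 10.5119
SE = s_p×√(1/n₁ + 1/n₂) = 10.5119×√(1/16 + 1/16) = 3.7165
t = (x̄₁ - x̄₂)/SE = (73 - 66)/3.7165 = 1.8835
df = 30, t-critical = ±1.697
Decision: reject H₀

Answer: t = 1.8835, reject H₀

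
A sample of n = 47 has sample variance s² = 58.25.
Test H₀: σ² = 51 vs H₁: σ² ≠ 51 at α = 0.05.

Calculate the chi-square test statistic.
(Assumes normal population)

df = n - 1 = 46
χ² = (n-1)s²/σ₀² = 46×58.25/51 = 52.5392
Critical values: χ²_{0.975,46} = 29.160, χ²_{0.025,46} = 66.617
Rejection region: χ² < 29.160 or χ² > 66.617
Decision: fail to reject H₀

Answer: χ² = 52.5392, fail to reject H₀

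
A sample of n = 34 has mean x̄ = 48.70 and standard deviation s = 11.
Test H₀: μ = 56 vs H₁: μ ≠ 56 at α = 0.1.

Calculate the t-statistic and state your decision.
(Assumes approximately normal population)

df = n - 1 = 33
SE = s/√n = 11/√34 = 1.8865
t = (x̄ - μ₀)/SE = (48.70 - 56)/1.8865 = -3.8696
Critical value: t_{0.05,33} = ±1.692
p-value ≈ 0.0005
Decision: reject H₀

Answer: t = -3.8696, reject H₀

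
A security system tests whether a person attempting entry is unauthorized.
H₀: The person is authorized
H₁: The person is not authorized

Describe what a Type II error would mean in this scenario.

Answer: Granting entry to an unauthorized person

Derivation:
A Type I error (probability α) occurs when we reject a true H₀.
A Type II error (probability β) occurs when we fail to reject a false H₀.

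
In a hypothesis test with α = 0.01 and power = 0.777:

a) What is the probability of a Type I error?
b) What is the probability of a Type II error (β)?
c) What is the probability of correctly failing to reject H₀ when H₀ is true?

Answer: a) 0.01, b) 0.223, c) 0.99

Derivation:
a) Type I error probability = α = 0.01
b) Power = P(reject H₀ | H₁ true) = 1 - β = 0.777, so Type II error probability = β = 1 - Power = 0.223
c) P(fail to reject H₀ | H₀ true) = 1 - α = 0.99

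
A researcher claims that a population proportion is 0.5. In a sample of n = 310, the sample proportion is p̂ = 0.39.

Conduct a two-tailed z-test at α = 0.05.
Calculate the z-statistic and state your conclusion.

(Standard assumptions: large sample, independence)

Answer: z = -3.8735, reject H₀

Derivation:
H₀: p = 0.5, H₁: p ≠ 0.5
Standard error: SE = √(p₀(1-p₀)/n) = √(0.5×0.5/310) = 0.028398
z-statistic: z = (p̂ - p₀)/SE = (0.39 - 0.5)/0.028398 = -3.8735
Critical value: z_0.025 = ±1.960
p-value = 0.0001
Decision: reject H₀ at α = 0.05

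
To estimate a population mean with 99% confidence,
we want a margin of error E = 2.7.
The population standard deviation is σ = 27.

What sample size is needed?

Answer: n = 664

Derivation:
z_0.005 = 2.576
n = (z×σ/E)² = (2.576×27/2.7)²
n = 663.5776
Round up: n = 664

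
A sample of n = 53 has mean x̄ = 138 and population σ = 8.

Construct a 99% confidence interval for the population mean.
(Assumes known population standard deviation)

Confidence level: 99%, α = 0.01
z_0.005 = 2.576
SE = σ/√n = 8/√53 = 1.0989
Margin of error = 2.576 × 1.0989 = 2.8308
CI: x̄ ± margin = 138 ± 2.8308
CI: (135.1692, 140.8308)

Answer: (135.1692, 140.8308)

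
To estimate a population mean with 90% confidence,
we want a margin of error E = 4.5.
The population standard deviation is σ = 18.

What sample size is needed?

Answer: n = 44

Derivation:
z_0.05 = 1.645
n = (z×σ/E)² = (1.645×18/4.5)²
n = 43.2964
Round up: n = 44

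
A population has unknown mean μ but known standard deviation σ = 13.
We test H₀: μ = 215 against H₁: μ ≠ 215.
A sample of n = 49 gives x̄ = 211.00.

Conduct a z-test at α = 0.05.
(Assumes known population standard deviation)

Answer: z = -2.1539, reject H₀

Derivation:
Standard error: SE = σ/√n = 13/√49 = 1.8571
z-statistic: z = (x̄ - μ₀)/SE = (211.00 - 215)/1.8571 = -2.1539
Critical value: ±1.960
p-value = 0.0312
Decision: reject H₀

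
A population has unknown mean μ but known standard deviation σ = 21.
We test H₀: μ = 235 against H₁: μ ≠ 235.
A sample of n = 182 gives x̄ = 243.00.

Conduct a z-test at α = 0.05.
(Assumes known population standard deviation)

Answer: z = 5.1394, reject H₀

Derivation:
Standard error: SE = σ/√n = 21/√182 = 1.5566
z-statistic: z = (x̄ - μ₀)/SE = (243.00 - 235)/1.5566 = 5.1394
Critical value: ±1.960
p-value < 0.0001
Decision: reject H₀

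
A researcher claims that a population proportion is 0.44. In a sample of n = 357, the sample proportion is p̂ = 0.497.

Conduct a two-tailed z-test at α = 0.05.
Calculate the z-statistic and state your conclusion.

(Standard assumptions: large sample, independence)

H₀: p = 0.44, H₁: p ≠ 0.44
Standard error: SE = √(p₀(1-p₀)/n) = √(0.44×0.56/357) = 0.026272
z-statistic: z = (p̂ - p₀)/SE = (0.497 - 0.44)/0.026272 = 2.1696
Critical value: z_0.025 = ±1.960
p-value = 0.0300
Decision: reject H₀ at α = 0.05

Answer: z = 2.1696, reject H₀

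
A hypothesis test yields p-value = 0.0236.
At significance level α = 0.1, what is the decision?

Answer: reject H₀

Derivation:
Compare p-value to α:
0.0236 < 0.1
Decision: reject H₀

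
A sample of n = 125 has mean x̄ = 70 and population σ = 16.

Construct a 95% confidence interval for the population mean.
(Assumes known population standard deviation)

Confidence level: 95%, α = 0.05
z_0.025 = 1.960
SE = σ/√n = 16/√125 = 1.4311
Margin of error = 1.960 × 1.4311 = 2.8050
CI: x̄ ± margin = 70 ± 2.8050
CI: (67.1950, 72.8050)

Answer: (67.1950, 72.8050)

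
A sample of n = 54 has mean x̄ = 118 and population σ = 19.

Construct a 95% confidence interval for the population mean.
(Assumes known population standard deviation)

Confidence level: 95%, α = 0.05
z_0.025 = 1.960
SE = σ/√n = 19/√54 = 2.5856
Margin of error = 1.960 × 2.5856 = 5.0678
CI: x̄ ± margin = 118 ± 5.0678
CI: (112.9322, 123.0678)

Answer: (112.9322, 123.0678)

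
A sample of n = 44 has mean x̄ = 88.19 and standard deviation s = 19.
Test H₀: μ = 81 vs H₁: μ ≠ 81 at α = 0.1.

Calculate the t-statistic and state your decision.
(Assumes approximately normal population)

Answer: t = 2.5101, reject H₀

Derivation:
df = n - 1 = 43
SE = s/√n = 19/√44 = 2.8644
t = (x̄ - μ₀)/SE = (88.19 - 81)/2.8644 = 2.5101
Critical value: t_{0.05,43} = ±1.681
p-value ≈ 0.0159
Decision: reject H₀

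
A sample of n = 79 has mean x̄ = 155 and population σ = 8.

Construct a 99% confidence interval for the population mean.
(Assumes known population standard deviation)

Confidence level: 99%, α = 0.01
z_0.005 = 2.576
SE = σ/√n = 8/√79 = 0.9001
Margin of error = 2.576 × 0.9001 = 2.3187
CI: x̄ ± margin = 155 ± 2.3187
CI: (152.6813, 157.3187)

Answer: (152.6813, 157.3187)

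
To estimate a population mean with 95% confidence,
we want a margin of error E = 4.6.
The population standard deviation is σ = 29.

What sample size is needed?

Answer: n = 153

Derivation:
z_0.025 = 1.960
n = (z×σ/E)² = (1.960×29/4.6)²
n = 152.6836
Round up: n = 153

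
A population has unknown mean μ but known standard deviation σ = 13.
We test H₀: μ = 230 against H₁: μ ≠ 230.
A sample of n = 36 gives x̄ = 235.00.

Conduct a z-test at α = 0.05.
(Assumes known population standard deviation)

Standard error: SE = σ/√n = 13/√36 = 2.1667
z-statistic: z = (x̄ - μ₀)/SE = (235.00 - 230)/2.1667 = 2.3077
Critical value: ±1.960
p-value = 0.0210
Decision: reject H₀

Answer: z = 2.3077, reject H₀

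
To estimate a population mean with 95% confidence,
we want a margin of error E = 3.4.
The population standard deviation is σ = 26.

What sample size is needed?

Answer: n = 225

Derivation:
z_0.025 = 1.960
n = (z×σ/E)² = (1.960×26/3.4)²
n = 224.6472
Round up: n = 225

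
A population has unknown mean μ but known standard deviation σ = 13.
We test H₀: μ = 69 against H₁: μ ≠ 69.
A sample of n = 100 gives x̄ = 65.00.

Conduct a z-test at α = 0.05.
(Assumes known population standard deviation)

Standard error: SE = σ/√n = 13/√100 = 1.3000
z-statistic: z = (x̄ - μ₀)/SE = (65.00 - 69)/1.3000 = -3.0769
Critical value: ±1.960
p-value = 0.0021
Decision: reject H₀

Answer: z = -3.0769, reject H₀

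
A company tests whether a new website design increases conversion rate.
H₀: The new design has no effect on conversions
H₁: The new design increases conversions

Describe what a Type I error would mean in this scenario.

Type I error (α): Rejecting H₀ when H₀ is true
Type II error (β): Failing to reject H₀ when H₁ is true

Answer: Switching to a new design that doesn't actually help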